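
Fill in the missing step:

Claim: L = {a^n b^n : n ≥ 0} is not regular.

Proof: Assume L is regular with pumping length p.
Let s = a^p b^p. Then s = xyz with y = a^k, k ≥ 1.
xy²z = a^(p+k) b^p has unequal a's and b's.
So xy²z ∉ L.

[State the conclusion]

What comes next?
This contradicts the pumping lemma for regular languages,
which guarantees xy^i z ∈ L for all i ≥ 0.

Since our assumption that L is regular leads to a contradiction,
we conclude that L = {a^n b^n : n ≥ 0} is NOT regular. ∎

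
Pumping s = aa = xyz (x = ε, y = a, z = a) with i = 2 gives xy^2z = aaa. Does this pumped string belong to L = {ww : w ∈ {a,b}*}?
No

xy²z = ε · aa · a = aaa.
aaa has odd length 3, so it cannot be written as ww and is not in L.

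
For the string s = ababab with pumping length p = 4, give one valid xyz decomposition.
x = '', y = 'ab', z = 'abab'

For s = ababab and p = 4, one valid decomposition is:
- x = '' (length 0)
- y = 'ab' (length 2)
- z = 'abab' (length 4)

Verification:
- xyz = '' + 'ab' + 'abab' = ababab ✓
- |xy| = 2 ≤ 4 ✓
- |y| = 2 > 0 ✓

All pumping lemma constraints are satisfied.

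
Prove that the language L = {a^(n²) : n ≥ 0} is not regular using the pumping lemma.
Assume for contradiction that L is regular, and let p ≥ 1 be the pumping length given by the pumping lemma.
Choose s = a^(p²). Then s ∈ L and |s| = p² ≥ p.
By the pumping lemma, s = xyz for some x, y, z with |xy| ≤ p, |y| ≥ 1, and xy^i z ∈ L for every i ≥ 0.
Here y = a^k for some k with 1 ≤ k ≤ |xy| ≤ p.

Take i = 2: |xy²z| = p² + k.
Now p² < p² + k ≤ p² + p < p² + 2p + 1 = (p + 1)².
So |xy²z| lies strictly between the consecutive squares p² and (p + 1)², hence is not a perfect square, and xy²z ∉ L.

This contradicts the pumping lemma, which requires xy^i z ∈ L for all i ≥ 0.
Hence L = {a^(n²) : n ≥ 0} is not regular. ∎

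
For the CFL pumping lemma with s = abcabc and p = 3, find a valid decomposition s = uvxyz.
u='ab', v='c', x='a', y='b', z='c'

For s = abcabc with pumping length p = 3:

One valid decomposition:
- u = 'ab'
- v = 'c'
- x = 'a'
- y = 'b'
- z = 'c'

Verification:
- uvxyz = 'ab' + 'c' + 'a' + 'b' + 'c' = abcabc ✓
- |vxy| = |'cab'| = 3 ≤ 3 ✓
- |vy| = |'cb'| = 2 > 0 ✓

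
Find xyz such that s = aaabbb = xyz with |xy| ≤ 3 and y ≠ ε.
x = 'aa', y = 'a', z = 'bbb'

For s = aaabbb and p = 3, one valid decomposition is:
- x = 'aa' (length 2)
- y = 'a' (length 1)
- z = 'bbb' (length 3)

Verification:
- xyz = 'aa' + 'a' + 'bbb' = aaabbb ✓
- |xy| = 3 ≤ 3 ✓
- |y| = 1 > 0 ✓

All pumping lemma constraints are satisfied.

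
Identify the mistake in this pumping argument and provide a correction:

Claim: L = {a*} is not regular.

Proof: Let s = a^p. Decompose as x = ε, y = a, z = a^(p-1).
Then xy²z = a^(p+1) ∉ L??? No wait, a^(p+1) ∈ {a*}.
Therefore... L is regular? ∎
Error: The proof attempts to show a*  is not regular, but a* IS regular!

Correction: a* is a regular language (recognized by a simple DFA with one accepting state and self-loop on 'a'). The pumping lemma can only prove non-regularity, not regularity. For regular languages, pumping always works.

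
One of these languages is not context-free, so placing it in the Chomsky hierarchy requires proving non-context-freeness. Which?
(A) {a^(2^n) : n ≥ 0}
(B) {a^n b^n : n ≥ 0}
(A) {a^(2^n) : n ≥ 0}

(A) {a^(2^n) : n ≥ 0} requires the CFL pumping lemma.

- {a^n b^n : n ≥ 0} is context-free (but not regular)
  • Can be shown non-regular with the regular pumping lemma
  • After pumping, the number of a's and b's become unequal

- {a^(2^n) : n ≥ 0} is NOT context-free
  • Requires the CFL pumping lemma to prove
  • Gaps between powers of 2 grow exponentially

The CFL pumping lemma is "stronger" in that it can prove non-membership
in the larger class of context-free languages.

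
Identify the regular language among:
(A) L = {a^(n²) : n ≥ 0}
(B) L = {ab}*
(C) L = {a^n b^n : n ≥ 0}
(B) {ab}*

(B) L = {ab}* is regular.

This can be recognized by a finite automaton (DFA/NFA).
Regular expressions like {ab}* define regular languages.

The other choices are not regular:
- {a^(n²) : n ≥ 0}: After pumping, length is no longer a perfect square
- {a^n b^n : n ≥ 0}: After pumping, the number of a's and b's become unequal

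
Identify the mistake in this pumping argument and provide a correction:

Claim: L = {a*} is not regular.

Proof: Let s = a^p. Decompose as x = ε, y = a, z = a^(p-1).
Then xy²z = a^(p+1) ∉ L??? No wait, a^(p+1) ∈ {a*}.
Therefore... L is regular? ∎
Error: The proof attempts to show a*  is not regular, but a* IS regular!

Correction: a* is a regular language (recognized by a simple DFA with one accepting state and self-loop on 'a'). The pumping lemma can only prove non-regularity, not regularity. For regular languages, pumping always works.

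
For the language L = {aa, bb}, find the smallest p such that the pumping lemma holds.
p = 3

For a finite language L, the pumping lemma holds vacuously if p > max|s| for s ∈ L.

The longest string in L = {aa, bb} has length 2.
If p = 3, then no string s ∈ L has |s| ≥ p, so the condition is vacuously true.

The minimum pumping length is p = 3.

Why no smaller p works: for any p ≤ 2, the longest string s ∈ L has |s| = 2 ≥ p, so it would
have to be pumpable; but pumping up (i = 2, 3, ...) produces ever longer strings, which cannot all lie in the
finite language L. So the pumping property fails for every p ≤ 2.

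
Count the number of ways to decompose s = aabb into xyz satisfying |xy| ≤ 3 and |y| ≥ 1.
6

For s = 'aabb' with pumping length p = 3:

Constraints: |xy| ≤ 3, |y| > 0

Valid decompositions (|xy| ≤ p, |y| ≥ 1):
  • x='', y='a', z='abb'
  • x='a', y='a', z='bb'
  • x='', y='aa', z='bb'
  • x='aa', y='b', z='b'
  • x='a', y='ab', z='b'
  • x='', y='aab', z='b'

Total count: 6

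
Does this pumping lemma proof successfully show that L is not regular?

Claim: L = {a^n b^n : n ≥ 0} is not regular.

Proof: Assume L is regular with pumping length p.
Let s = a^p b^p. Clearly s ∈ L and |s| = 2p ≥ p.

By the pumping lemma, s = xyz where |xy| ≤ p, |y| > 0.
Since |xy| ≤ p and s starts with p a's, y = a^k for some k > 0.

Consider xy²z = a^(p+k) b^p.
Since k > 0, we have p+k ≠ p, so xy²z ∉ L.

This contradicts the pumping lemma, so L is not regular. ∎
The proof is correct.

This proof is valid because:
1. The string s = a^p b^p is correctly in L
2. The decomposition analysis is correct: y must consist only of a's
3. The contradiction is valid: pumping increases a's but not b's
4. The conclusion follows logically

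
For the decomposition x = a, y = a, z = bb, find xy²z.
aaabb

Given x = 'a', y = 'a', z = 'bb' and i = 2:

xy^2z = x + y·y·...·y (2 times) + z
       = 'a' + 'a'^2 + 'bb'
       = 'a' + 'aa' + 'bb'
       = 'aaabb'

The pumped string is 'aaabb' with length 5.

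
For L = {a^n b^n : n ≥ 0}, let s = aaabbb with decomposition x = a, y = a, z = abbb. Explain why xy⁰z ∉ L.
xy⁰z = aabbb ∉ L

Pumping with i = 0 replaces y = a by y⁰ = ε:
- Original: s = xyz = aaabbb; aaabbb = a^3 b^3 has equal counts (3 = 3), so it is in L
- Pumped: xy⁰z = a · ε · abbb = aabbb
- aabbb has 2 a's and 3 b's; 2 ≠ 3, so it is not in L

The pumping lemma would require xy⁰z ∈ L, so this decomposition yields a contradiction.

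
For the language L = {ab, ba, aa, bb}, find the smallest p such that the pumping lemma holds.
p = 3

For a finite language L, the pumping lemma holds vacuously if p > max|s| for s ∈ L.

The longest string in L = {ab, ba, aa, bb} has length 2.
If p = 3, then no string s ∈ L has |s| ≥ p, so the condition is vacuously true.

The minimum pumping length is p = 3.

Why no smaller p works: for any p ≤ 2, the longest string s ∈ L has |s| = 2 ≥ p, so it would
have to be pumpable; but pumping up (i = 2, 3, ...) produces ever longer strings, which cannot all lie in the
finite language L. So the pumping property fails for every p ≤ 2.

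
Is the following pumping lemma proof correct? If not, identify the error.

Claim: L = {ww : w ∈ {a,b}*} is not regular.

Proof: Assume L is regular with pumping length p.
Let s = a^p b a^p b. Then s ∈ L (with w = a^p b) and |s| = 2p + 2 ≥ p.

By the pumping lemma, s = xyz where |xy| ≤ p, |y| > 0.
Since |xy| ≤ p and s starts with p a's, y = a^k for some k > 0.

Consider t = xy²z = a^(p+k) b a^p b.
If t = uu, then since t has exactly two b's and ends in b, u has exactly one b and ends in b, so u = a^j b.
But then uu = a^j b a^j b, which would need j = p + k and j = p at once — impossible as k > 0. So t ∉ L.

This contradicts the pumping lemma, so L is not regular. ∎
The proof is correct.

This proof is valid because:
1. s = a^p b a^p b is in L and is chosen in terms of p, so |s| ≥ p holds for every p
2. The decomposition analysis is correct: |xy| ≤ p forces y to lie inside the leading a's
3. The contradiction is valid: the argument shows a^(p+k) b a^p b cannot be split into two equal halves
4. The conclusion follows logically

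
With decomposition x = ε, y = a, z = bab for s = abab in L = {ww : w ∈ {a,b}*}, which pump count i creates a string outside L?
i = 2

xy²z = ε · aa · bab = aabab; aabab has odd length 5, so it cannot be written as ww and is not in L.
(Other choices also work, e.g. i = 0, 3; only i = 1 is guaranteed to stay in L since xy¹z = s.)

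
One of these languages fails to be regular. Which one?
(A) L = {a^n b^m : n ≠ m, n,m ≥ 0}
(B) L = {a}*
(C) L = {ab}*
(A) {a^n b^m : n ≠ m, n,m ≥ 0}

(A) L = {a^n b^m : n ≠ m, n,m ≥ 0} is NOT regular.

The pumping lemma can be used to prove this:
After pumping a's, we can make n = m

The other languages are regular because they can be recognized by finite automata.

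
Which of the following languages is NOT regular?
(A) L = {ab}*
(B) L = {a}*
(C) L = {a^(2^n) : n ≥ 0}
(C) {a^(2^n) : n ≥ 0}

(C) L = {a^(2^n) : n ≥ 0} is NOT regular.

The pumping lemma can be used to prove this:
After pumping, length is no longer a power of 2

The other languages are regular because they can be recognized by finite automata.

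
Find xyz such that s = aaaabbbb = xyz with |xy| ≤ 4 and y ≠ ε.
x = 'aa', y = 'a', z = 'abbbb'

For s = aaaabbbb and p = 4, one valid decomposition is:
- x = 'aa' (length 2)
- y = 'a' (length 1)
- z = 'abbbb' (length 5)

Verification:
- xyz = 'aa' + 'a' + 'abbbb' = aaaabbbb ✓
- |xy| = 3 ≤ 4 ✓
- |y| = 1 > 0 ✓

All pumping lemma constraints are satisfied.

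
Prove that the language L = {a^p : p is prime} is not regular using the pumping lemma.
Assume for contradiction that L is regular, and let p ≥ 1 be the pumping length given by the pumping lemma.
Choose a prime q with q ≥ p (one exists because there are infinitely many primes) and let s = a^q. Then s ∈ L and |s| = q ≥ p.
By the pumping lemma, s = xyz for some x, y, z with |xy| ≤ p, |y| ≥ 1, and xy^i z ∈ L for every i ≥ 0.
Here y = a^k for some k with 1 ≤ k ≤ p, and xy^i z = a^(q + (i − 1)k) for every i ≥ 0.

Take i = q + 1: |xy^(q+1) z| = q + qk = q(k + 1).
Both factors satisfy q ≥ 2 and k + 1 ≥ 2, so q(k + 1) is composite, and xy^(q+1) z ∉ L.

This contradicts the pumping lemma, which requires xy^i z ∈ L for all i ≥ 0.
Hence L = {a^p : p is prime} is not regular. ∎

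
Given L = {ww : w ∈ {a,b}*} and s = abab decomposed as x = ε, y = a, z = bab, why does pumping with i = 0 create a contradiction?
xy⁰z = bab ∉ L

Pumping with i = 0 replaces y = a by y⁰ = ε:
- Original: s = xyz = abab; abab splits into halves ab · ab, which are equal, so it is in L (w = ab)
- Pumped: xy⁰z = ε · ε · bab = bab
- bab has odd length 3, so it cannot be written as ww and is not in L

The pumping lemma would require xy⁰z ∈ L, so this decomposition yields a contradiction.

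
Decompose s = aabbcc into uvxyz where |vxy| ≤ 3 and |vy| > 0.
u='aa', v='b', x='b', y='c', z='c'

For s = aabbcc with pumping length p = 3:

One valid decomposition:
- u = 'aa'
- v = 'b'
- x = 'b'
- y = 'c'
- z = 'c'

Verification:
- uvxyz = 'aa' + 'b' + 'b' + 'c' + 'c' = aabbcc ✓
- |vxy| = |'bbc'| = 3 ≤ 3 ✓
- |vy| = |'bc'| = 2 > 0 ✓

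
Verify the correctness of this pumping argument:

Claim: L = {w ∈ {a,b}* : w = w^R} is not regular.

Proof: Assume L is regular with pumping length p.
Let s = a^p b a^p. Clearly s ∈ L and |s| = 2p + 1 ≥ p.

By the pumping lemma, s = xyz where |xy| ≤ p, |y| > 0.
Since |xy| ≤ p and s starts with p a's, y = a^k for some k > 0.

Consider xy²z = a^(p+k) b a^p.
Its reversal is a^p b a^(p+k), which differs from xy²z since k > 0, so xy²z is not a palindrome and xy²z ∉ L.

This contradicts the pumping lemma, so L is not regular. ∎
The proof is correct.

This proof is valid because:
1. s = a^p b a^p is in L and is chosen in terms of p, so |s| ≥ p holds for every p
2. The decomposition analysis is correct: |xy| ≤ p forces y to lie inside the leading a's
3. The contradiction is valid: a^(p+k) b a^p has more a's before the b than after it, so it is not a palindrome
4. The conclusion follows logically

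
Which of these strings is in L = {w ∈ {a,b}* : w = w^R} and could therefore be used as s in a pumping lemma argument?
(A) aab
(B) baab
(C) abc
(B) baab

The pumping lemma is applied to a string s that lies in L, so first check membership of each option:
- (A) aab reversed is baa ≠ aab, so it is not a palindrome and is not in L ✗
- (B) baab reversed is baab, the same string, so it is a palindrome and is in L ✓
- (C) abc reversed is cba ≠ abc, so it is not a palindrome and is not in L ✗

Only (B) baab is in L, so it is the only candidate that could play the role of s.
(In a complete proof one picks s in terms of the pumping length p so that |s| ≥ p is guaranteed; a fixed string like baab illustrates the shape of such an s.)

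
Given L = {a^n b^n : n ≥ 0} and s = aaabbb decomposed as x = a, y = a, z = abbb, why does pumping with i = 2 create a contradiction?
xy²z = aaaabbb ∉ L

Pumping with i = 2 replaces y = a by y² = aa:
- Original: s = xyz = aaabbb; aaabbb = a^3 b^3 has equal counts (3 = 3), so it is in L
- Pumped: xy²z = a · aa · abbb = aaaabbb
- aaaabbb has 4 a's and 3 b's; 4 ≠ 3, so it is not in L

The pumping lemma would require xy²z ∈ L, so this decomposition yields a contradiction.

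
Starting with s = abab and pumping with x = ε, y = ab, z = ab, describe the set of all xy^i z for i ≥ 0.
{xy^i z : i ≥ 0} = {(ab)^(i+1) : i ≥ 0} = {ab, abab, ababab, ...}

With x = ε, y = ab, z = ab: Pumping 'ab' gives strings of alternating a's and b's.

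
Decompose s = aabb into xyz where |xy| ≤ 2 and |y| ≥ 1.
x = '', y = 'aa', z = 'bb'

For s = aabb and p = 2, one valid decomposition is:
- x = '' (length 0)
- y = 'aa' (length 2)
- z = 'bb' (length 2)

Verification:
- xyz = '' + 'aa' + 'bb' = aabb ✓
- |xy| = 2 ≤ 2 ✓
- |y| = 2 > 0 ✓

All pumping lemma constraints are satisfied.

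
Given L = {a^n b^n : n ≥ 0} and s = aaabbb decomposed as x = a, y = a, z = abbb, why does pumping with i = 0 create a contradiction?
xy⁰z = aabbb ∉ L

Pumping with i = 0 replaces y = a by y⁰ = ε:
- Original: s = xyz = aaabbb; aaabbb = a^3 b^3 has equal counts (3 = 3), so it is in L
- Pumped: xy⁰z = a · ε · abbb = aabbb
- aabbb has 2 a's and 3 b's; 2 ≠ 3, so it is not in L

The pumping lemma would require xy⁰z ∈ L, so this decomposition yields a contradiction.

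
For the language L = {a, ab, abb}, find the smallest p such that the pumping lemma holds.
p = 4

For a finite language L, the pumping lemma holds vacuously if p > max|s| for s ∈ L.

The longest string in L = {a, ab, abb} has length 3.
If p = 4, then no string s ∈ L has |s| ≥ p, so the condition is vacuously true.

The minimum pumping length is p = 4.

Why no smaller p works: for any p ≤ 3, the longest string s ∈ L has |s| = 3 ≥ p, so it would
have to be pumpable; but pumping up (i = 2, 3, ...) produces ever longer strings, which cannot all lie in the
finite language L. So the pumping property fails for every p ≤ 3.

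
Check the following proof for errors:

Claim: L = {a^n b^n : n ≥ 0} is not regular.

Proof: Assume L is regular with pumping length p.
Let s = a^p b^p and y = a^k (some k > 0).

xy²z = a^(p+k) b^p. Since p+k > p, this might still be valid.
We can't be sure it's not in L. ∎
The proof is INCORRECT.

Error: The conclusion is wrong.
xy²z = a^(p+k) b^p is definitely NOT in L because the number of a's (p+k) ≠ number of b's (p).
The proof incorrectly doubts what is actually a valid contradiction.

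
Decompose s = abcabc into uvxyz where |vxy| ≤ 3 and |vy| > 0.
u='ab', v='c', x='a', y='b', z='c'

For s = abcabc with pumping length p = 3:

One valid decomposition:
- u = 'ab'
- v = 'c'
- x = 'a'
- y = 'b'
- z = 'c'

Verification:
- uvxyz = 'ab' + 'c' + 'a' + 'b' + 'c' = abcabc ✓
- |vxy| = |'cab'| = 3 ≤ 3 ✓
- |vy| = |'cb'| = 2 > 0 ✓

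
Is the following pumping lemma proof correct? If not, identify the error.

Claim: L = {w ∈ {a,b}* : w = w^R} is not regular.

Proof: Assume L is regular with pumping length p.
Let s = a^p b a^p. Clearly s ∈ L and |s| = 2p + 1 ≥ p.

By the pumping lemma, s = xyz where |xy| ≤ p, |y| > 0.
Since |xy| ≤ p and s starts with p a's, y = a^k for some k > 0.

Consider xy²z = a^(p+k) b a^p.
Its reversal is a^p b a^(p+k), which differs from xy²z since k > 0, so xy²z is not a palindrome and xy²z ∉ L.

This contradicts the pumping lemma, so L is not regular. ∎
The proof is correct.

This proof is valid because:
1. s = a^p b a^p is in L and is chosen in terms of p, so |s| ≥ p holds for every p
2. The decomposition analysis is correct: |xy| ≤ p forces y to lie inside the leading a's
3. The contradiction is valid: a^(p+k) b a^p has more a's before the b than after it, so it is not a palindrome
4. The conclusion follows logically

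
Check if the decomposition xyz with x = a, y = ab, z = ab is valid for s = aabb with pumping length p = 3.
Violated: xyz = s

The decomposition x = a, y = ab, z = ab for s = aabb with p = 3
violates the constraint: xyz = s

xyz = 'a' + 'ab' + 'ab' = 'aabab' ≠ 'aabb' = s. The decomposition doesn't reconstruct s.

Pumping lemma constraints:
1. xyz = s (decomposition is valid)
2. |xy| ≤ p
3. |y| > 0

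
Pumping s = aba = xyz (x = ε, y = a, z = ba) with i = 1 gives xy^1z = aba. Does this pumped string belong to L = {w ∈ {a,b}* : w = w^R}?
Yes

xy¹z = ε · a · ba = aba.
aba reversed is aba, the same string, so it is a palindrome and is in L.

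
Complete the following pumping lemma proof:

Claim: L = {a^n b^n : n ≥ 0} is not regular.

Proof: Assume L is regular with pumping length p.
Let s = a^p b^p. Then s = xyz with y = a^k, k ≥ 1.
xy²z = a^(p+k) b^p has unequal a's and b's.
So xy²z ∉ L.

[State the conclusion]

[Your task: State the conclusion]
This contradicts the pumping lemma for regular languages,
which guarantees xy^i z ∈ L for all i ≥ 0.

Since our assumption that L is regular leads to a contradiction,
we conclude that L = {a^n b^n : n ≥ 0} is NOT regular. ∎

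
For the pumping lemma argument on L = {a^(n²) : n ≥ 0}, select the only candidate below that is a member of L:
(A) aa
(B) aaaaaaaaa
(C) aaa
(B) aaaaaaaaa

The pumping lemma is applied to a string s that lies in L, so first check membership of each option:
- (A) aa has length 2, strictly between 1² = 1 and 2² = 4, so it is not in L ✗
- (B) aaaaaaaaa has length 9 = 3², a perfect square, so it is in L ✓
- (C) aaa has length 3, strictly between 1² = 1 and 2² = 4, so it is not in L ✗

Only (B) aaaaaaaaa is in L, so it is the only candidate that could play the role of s.
(In a complete proof one picks s in terms of the pumping length p so that |s| ≥ p is guaranteed; a fixed string like aaaaaaaaa illustrates the shape of such an s.)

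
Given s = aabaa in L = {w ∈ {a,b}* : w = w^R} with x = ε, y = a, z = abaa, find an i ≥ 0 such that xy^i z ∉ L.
i = 0

xy⁰z = ε · ε · abaa = abaa; abaa reversed is aaba ≠ abaa, so it is not a palindrome and is not in L.
(Other choices also work, e.g. i = 2, 3; only i = 1 is guaranteed to stay in L since xy¹z = s.)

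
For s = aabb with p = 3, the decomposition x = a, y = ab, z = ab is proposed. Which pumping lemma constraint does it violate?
Violated: xyz = s

The decomposition x = a, y = ab, z = ab for s = aabb with p = 3
violates the constraint: xyz = s

xyz = 'a' + 'ab' + 'ab' = 'aabab' ≠ 'aabb' = s. The decomposition doesn't reconstruct s.

Pumping lemma constraints:
1. xyz = s (decomposition is valid)
2. |xy| ≤ p
3. |y| > 0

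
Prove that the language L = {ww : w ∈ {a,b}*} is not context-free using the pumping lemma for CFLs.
Assume for contradiction that L is context-free, and let p ≥ 1 be the pumping length given by the pumping lemma for CFLs.
Choose s = a^p b^p a^p b^p. Then s ∈ L (take w = a^p b^p) and |s| = 4p ≥ p.
By the CFL pumping lemma, s = uvxyz for some u, v, x, y, z with |vxy| ≤ p, |vy| ≥ 1, and uv^i xy^i z ∈ L for every i ≥ 0.

Write s as four blocks A₁ B₁ A₂ B₂ with A₁ = A₂ = a^p and B₁ = B₂ = b^p. Since |vxy| ≤ p, the window vxy lies inside at most two adjacent blocks. Take i = 0 and let t = uxz, so |t| = 4p − |vy| with 1 ≤ |vy| ≤ p. If |t| is odd, t ∉ L immediately, so assume |vy| is even (hence |vy| ≥ 2) and |t|/2 = 2p − |vy|/2, which satisfies p ≤ |t|/2 ≤ 2p − 1.

Case 1 (vxy inside A₁B₁): t = a^(p−j) b^(p−l) a^p b^p with j + l = |vy|. The second half of t has length < 2p, so it is a suffix of the trailing a^p b^p and ends in b; the first half is a^(p−j) b^(p−l) a^((j+l)/2), which ends in a because (j+l)/2 ≥ 1. The halves differ, so t ∉ L.

Case 2 (vxy inside B₁A₂, straddling the middle): t = a^p b^(p−j) a^(p−l) b^p with j + l = |vy|. If t = ww, then w is a prefix of t of length ≥ p, so w begins with a^p; and w is a suffix of t of length ≥ p, so w ends with b^p. That forces |w| ≥ 2p, contradicting |w| = |t|/2 ≤ 2p − 1. So t ∉ L.

Case 3 (vxy inside A₂B₂): t = a^p b^p a^(p−j) b^(p−l) with j + l = |vy|. The first half of t is a prefix of a^p b^p, so it begins with a; the second half is b^((j+l)/2) a^(p−j) b^(p−l), which begins with b. The halves differ, so t ∉ L.

In every case uv⁰xy⁰z = uxz ∉ L.

This contradicts the CFL pumping lemma, which requires uv^i xy^i z ∈ L for all i ≥ 0.
Hence L = {ww : w ∈ {a,b}*} is not context-free. ∎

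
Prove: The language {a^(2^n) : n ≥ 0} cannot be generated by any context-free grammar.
Assume for contradiction that L is context-free, and let p ≥ 1 be the pumping length given by the pumping lemma for CFLs.
Choose s = a^(2^p). Then s ∈ L and |s| = 2^p ≥ p.
By the CFL pumping lemma, s = uvxyz for some u, v, x, y, z with |vxy| ≤ p, |vy| ≥ 1, and uv^i xy^i z ∈ L for every i ≥ 0.
All symbols are a's, so only lengths matter: let k = |vy|, with 1 ≤ k ≤ |vxy| ≤ p < 2^p.

Take i = 2: |uv²xy²z| = 2^p + k, and 2^p < 2^p + k < 2^p + 2^p = 2^(p+1).
So the length lies strictly between consecutive powers of two and is not a power of 2; uv²xy²z ∉ L.

This contradicts the CFL pumping lemma, which requires uv^i xy^i z ∈ L for all i ≥ 0.
Hence L = {a^(2^n) : n ≥ 0} is not context-free. ∎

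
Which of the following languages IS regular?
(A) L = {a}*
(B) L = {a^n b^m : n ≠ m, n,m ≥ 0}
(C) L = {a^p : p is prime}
(A) {a}*

(A) L = {a}* is regular.

This can be recognized by a finite automaton (DFA/NFA).
Regular expressions like {a}* define regular languages.

The other choices are not regular:
- {a^p : p is prime}: After pumping, the length becomes composite
- {a^n b^m : n ≠ m, n,m ≥ 0}: After pumping a's, we can make n = m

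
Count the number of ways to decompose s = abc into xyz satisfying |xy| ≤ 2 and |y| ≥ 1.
3

For s = 'abc' with pumping length p = 2:

Constraints: |xy| ≤ 2, |y| > 0

Valid decompositions (|xy| ≤ p, |y| ≥ 1):
  • x='', y='a', z='bc'
  • x='a', y='b', z='c'
  • x='', y='ab', z='c'

Total count: 3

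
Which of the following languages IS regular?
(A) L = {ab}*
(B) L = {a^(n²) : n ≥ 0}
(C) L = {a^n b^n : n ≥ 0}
(A) {ab}*

(A) L = {ab}* is regular.

This can be recognized by a finite automaton (DFA/NFA).
Regular expressions like {ab}* define regular languages.

The other choices are not regular:
- {a^(n²) : n ≥ 0}: After pumping, length is no longer a perfect square
- {a^n b^n : n ≥ 0}: After pumping, the number of a's and b's become unequal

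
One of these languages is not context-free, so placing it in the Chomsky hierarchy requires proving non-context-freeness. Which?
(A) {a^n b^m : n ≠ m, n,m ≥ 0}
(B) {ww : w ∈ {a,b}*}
(B) {ww : w ∈ {a,b}*}

(B) {ww : w ∈ {a,b}*} requires the CFL pumping lemma.

- {a^n b^m : n ≠ m, n,m ≥ 0} is context-free (but not regular)
  • Can be shown non-regular with the regular pumping lemma
  • After pumping a's, we can make n = m

- {ww : w ∈ {a,b}*} is NOT context-free
  • Requires the CFL pumping lemma to prove
  • Cannot verify equality of two arbitrary substrings

The CFL pumping lemma is "stronger" in that it can prove non-membership
in the larger class of context-free languages.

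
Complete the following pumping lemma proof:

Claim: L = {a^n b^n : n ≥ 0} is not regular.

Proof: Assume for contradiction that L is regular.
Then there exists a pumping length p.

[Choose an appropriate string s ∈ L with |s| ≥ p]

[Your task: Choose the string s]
s = a^p b^p

This string is in L (has equal a's and b's) and has length 2p ≥ p.
Any decomposition xyz with |xy| ≤ p means y consists only of a's,
so pumping will unbalance the counts.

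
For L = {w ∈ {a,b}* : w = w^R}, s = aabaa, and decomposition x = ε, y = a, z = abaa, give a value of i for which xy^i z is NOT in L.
i = 0

xy⁰z = ε · ε · abaa = abaa; abaa reversed is aaba ≠ abaa, so it is not a palindrome and is not in L.
(Other choices also work, e.g. i = 2, 3; only i = 1 is guaranteed to stay in L since xy¹z = s.)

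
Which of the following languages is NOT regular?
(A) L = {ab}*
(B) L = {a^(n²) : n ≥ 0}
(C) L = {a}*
(B) {a^(n²) : n ≥ 0}

(B) L = {a^(n²) : n ≥ 0} is NOT regular.

The pumping lemma can be used to prove this:
After pumping, length is no longer a perfect square

The other languages are regular because they can be recognized by finite automata.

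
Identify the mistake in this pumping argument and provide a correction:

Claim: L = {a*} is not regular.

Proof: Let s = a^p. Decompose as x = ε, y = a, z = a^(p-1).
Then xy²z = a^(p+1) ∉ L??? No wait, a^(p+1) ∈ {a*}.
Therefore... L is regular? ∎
Error: The proof attempts to show a*  is not regular, but a* IS regular!

Correction: a* is a regular language (recognized by a simple DFA with one accepting state and self-loop on 'a'). The pumping lemma can only prove non-regularity, not regularity. For regular languages, pumping always works.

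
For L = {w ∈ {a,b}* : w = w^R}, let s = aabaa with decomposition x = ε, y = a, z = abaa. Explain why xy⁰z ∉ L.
xy⁰z = abaa ∉ L

Pumping with i = 0 replaces y = a by y⁰ = ε:
- Original: s = xyz = aabaa; aabaa reversed is aabaa, the same string, so it is a palindrome and is in L
- Pumped: xy⁰z = ε · ε · abaa = abaa
- abaa reversed is aaba ≠ abaa, so it is not a palindrome and is not in L

The pumping lemma would require xy⁰z ∈ L, so this decomposition yields a contradiction.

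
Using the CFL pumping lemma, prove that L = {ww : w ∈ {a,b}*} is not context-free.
Assume for contradiction that L is context-free, and let p ≥ 1 be the pumping length given by the pumping lemma for CFLs.
Choose s = a^p b^p a^p b^p. Then s ∈ L (take w = a^p b^p) and |s| = 4p ≥ p.
By the CFL pumping lemma, s = uvxyz for some u, v, x, y, z with |vxy| ≤ p, |vy| ≥ 1, and uv^i xy^i z ∈ L for every i ≥ 0.

Write s as four blocks A₁ B₁ A₂ B₂ with A₁ = A₂ = a^p and B₁ = B₂ = b^p. Since |vxy| ≤ p, the window vxy lies inside at most two adjacent blocks. Take i = 0 and let t = uxz, so |t| = 4p − |vy| with 1 ≤ |vy| ≤ p. If |t| is odd, t ∉ L immediately, so assume |vy| is even (hence |vy| ≥ 2) and |t|/2 = 2p − |vy|/2, which satisfies p ≤ |t|/2 ≤ 2p − 1.

Case 1 (vxy inside A₁B₁): t = a^(p−j) b^(p−l) a^p b^p with j + l = |vy|. The second half of t has length < 2p, so it is a suffix of the trailing a^p b^p and ends in b; the first half is a^(p−j) b^(p−l) a^((j+l)/2), which ends in a because (j+l)/2 ≥ 1. The halves differ, so t ∉ L.

Case 2 (vxy inside B₁A₂, straddling the middle): t = a^p b^(p−j) a^(p−l) b^p with j + l = |vy|. If t = ww, then w is a prefix of t of length ≥ p, so w begins with a^p; and w is a suffix of t of length ≥ p, so w ends with b^p. That forces |w| ≥ 2p, contradicting |w| = |t|/2 ≤ 2p − 1. So t ∉ L.

Case 3 (vxy inside A₂B₂): t = a^p b^p a^(p−j) b^(p−l) with j + l = |vy|. The first half of t is a prefix of a^p b^p, so it begins with a; the second half is b^((j+l)/2) a^(p−j) b^(p−l), which begins with b. The halves differ, so t ∉ L.

In every case uv⁰xy⁰z = uxz ∉ L.

This contradicts the CFL pumping lemma, which requires uv^i xy^i z ∈ L for all i ≥ 0.
Hence L = {ww : w ∈ {a,b}*} is not context-free. ∎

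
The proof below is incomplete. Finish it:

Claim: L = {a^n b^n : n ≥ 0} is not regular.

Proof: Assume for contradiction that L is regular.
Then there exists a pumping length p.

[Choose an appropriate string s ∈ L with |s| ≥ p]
s = a^p b^p

This string is in L (has equal a's and b's) and has length 2p ≥ p.
Any decomposition xyz with |xy| ≤ p means y consists only of a's,
so pumping will unbalance the counts.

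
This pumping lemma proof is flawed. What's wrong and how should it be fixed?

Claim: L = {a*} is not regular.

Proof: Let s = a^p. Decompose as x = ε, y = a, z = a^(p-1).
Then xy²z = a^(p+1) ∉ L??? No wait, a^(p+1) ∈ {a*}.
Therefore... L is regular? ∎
Error: The proof attempts to show a*  is not regular, but a* IS regular!

Correction: a* is a regular language (recognized by a simple DFA with one accepting state and self-loop on 'a'). The pumping lemma can only prove non-regularity, not regularity. For regular languages, pumping always works.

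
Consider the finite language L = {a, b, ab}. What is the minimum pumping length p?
p = 3

For a finite language L, the pumping lemma holds vacuously if p > max|s| for s ∈ L.

The longest string in L = {a, b, ab} has length 2.
If p = 3, then no string s ∈ L has |s| ≥ p, so the condition is vacuously true.

The minimum pumping length is p = 3.

Why no smaller p works: for any p ≤ 2, the longest string s ∈ L has |s| = 2 ≥ p, so it would
have to be pumpable; but pumping up (i = 2, 3, ...) produces ever longer strings, which cannot all lie in the
finite language L. So the pumping property fails for every p ≤ 2.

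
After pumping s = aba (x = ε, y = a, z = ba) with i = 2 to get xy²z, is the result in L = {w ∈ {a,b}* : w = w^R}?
No

xy²z = ε · aa · ba = aaba.
aaba reversed is abaa ≠ aaba, so it is not a palindrome and is not in L.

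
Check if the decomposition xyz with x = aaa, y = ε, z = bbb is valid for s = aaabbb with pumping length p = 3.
Violated: |y| > 0

The decomposition x = aaa, y = ε, z = bbb for s = aaabbb with p = 3
violates the constraint: |y| > 0

|y| = 0, but the pumping lemma requires |y| > 0 (y must be non-empty).

Pumping lemma constraints:
1. xyz = s (decomposition is valid)
2. |xy| ≤ p
3. |y| > 0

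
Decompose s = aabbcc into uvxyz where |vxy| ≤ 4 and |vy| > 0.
u='a', v='a', x='bb', y='c', z='c'

For s = aabbcc with pumping length p = 4:

One valid decomposition:
- u = 'a'
- v = 'a'
- x = 'bb'
- y = 'c'
- z = 'c'

Verification:
- uvxyz = 'a' + 'a' + 'bb' + 'c' + 'c' = aabbcc ✓
- |vxy| = |'abbc'| = 4 ≤ 4 ✓
- |vy| = |'ac'| = 2 > 0 ✓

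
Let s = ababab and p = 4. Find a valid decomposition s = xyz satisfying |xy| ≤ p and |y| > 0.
x = 'ab', y = 'a', z = 'bab'

For s = ababab and p = 4, one valid decomposition is:
- x = 'ab' (length 2)
- y = 'a' (length 1)
- z = 'bab' (length 3)

Verification:
- xyz = 'ab' + 'a' + 'bab' = ababab ✓
- |xy| = 3 ≤ 4 ✓
- |y| = 1 > 0 ✓

All pumping lemma constraints are satisfied.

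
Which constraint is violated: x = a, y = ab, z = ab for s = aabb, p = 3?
Violated: xyz = s

The decomposition x = a, y = ab, z = ab for s = aabb with p = 3
violates the constraint: xyz = s

xyz = 'a' + 'ab' + 'ab' = 'aabab' ≠ 'aabb' = s. The decomposition doesn't reconstruct s.

Pumping lemma constraints:
1. xyz = s (decomposition is valid)
2. |xy| ≤ p
3. |y| > 0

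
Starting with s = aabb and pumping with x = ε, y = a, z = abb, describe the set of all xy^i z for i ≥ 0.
{xy^i z : i ≥ 0} = {a^(i+1) b^2 : i ≥ 0} = {abb, aabb, aaabb, ...}

With x = ε, y = a, z = abb: Starting with aabb and pumping the first 'a' (z = abb keeps the second 'a'), we get strings with i+1 a's followed by 2 b's for i = 0, 1, 2, ...; note bb is not produced because z always contributes one a.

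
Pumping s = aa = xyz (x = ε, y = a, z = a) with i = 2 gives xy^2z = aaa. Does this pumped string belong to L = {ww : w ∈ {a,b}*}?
No

xy²z = ε · aa · a = aaa.
aaa has odd length 3, so it cannot be written as ww and is not in L.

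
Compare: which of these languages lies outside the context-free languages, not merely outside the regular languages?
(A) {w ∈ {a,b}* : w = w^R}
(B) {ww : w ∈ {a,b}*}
(B) {ww : w ∈ {a,b}*}

(B) {ww : w ∈ {a,b}*} requires the CFL pumping lemma.

- {w ∈ {a,b}* : w = w^R} is context-free (but not regular)
  • Can be shown non-regular with the regular pumping lemma
  • After pumping, the string is no longer symmetric

- {ww : w ∈ {a,b}*} is NOT context-free
  • Requires the CFL pumping lemma to prove
  • Cannot verify equality of two arbitrary substrings

The CFL pumping lemma is "stronger" in that it can prove non-membership
in the larger class of context-free languages.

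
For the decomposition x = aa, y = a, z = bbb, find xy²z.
aaaabbb

Given x = 'aa', y = 'a', z = 'bbb' and i = 2:

xy^2z = x + y·y·...·y (2 times) + z
       = 'aa' + 'a'^2 + 'bbb'
       = 'aa' + 'aa' + 'bbb'
       = 'aaaabbb'

The pumped string is 'aaaabbb' with length 7.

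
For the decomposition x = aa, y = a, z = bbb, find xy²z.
aaaabbb

Given x = 'aa', y = 'a', z = 'bbb' and i = 2:

xy^2z = x + y·y·...·y (2 times) + z
       = 'aa' + 'a'^2 + 'bbb'
       = 'aa' + 'aa' + 'bbb'
       = 'aaaabbb'

The pumped string is 'aaaabbb' with length 7.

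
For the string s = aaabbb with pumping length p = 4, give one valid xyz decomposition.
x = 'aa', y = 'a', z = 'bbb'

For s = aaabbb and p = 4, one valid decomposition is:
- x = 'aa' (length 2)
- y = 'a' (length 1)
- z = 'bbb' (length 3)

Verification:
- xyz = 'aa' + 'a' + 'bbb' = aaabbb ✓
- |xy| = 3 ≤ 4 ✓
- |y| = 1 > 0 ✓

All pumping lemma constraints are satisfied.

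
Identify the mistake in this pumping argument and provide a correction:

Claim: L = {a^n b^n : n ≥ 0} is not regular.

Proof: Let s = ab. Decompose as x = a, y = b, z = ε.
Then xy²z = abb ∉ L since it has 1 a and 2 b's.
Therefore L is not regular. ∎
Error: The string s = ab might be shorter than the pumping length p.

Correction: Choose s = a^p b^p to ensure |s| ≥ p. Also, the decomposition is wrong: with |xy| ≤ p, y cannot include b's when s starts with p a's.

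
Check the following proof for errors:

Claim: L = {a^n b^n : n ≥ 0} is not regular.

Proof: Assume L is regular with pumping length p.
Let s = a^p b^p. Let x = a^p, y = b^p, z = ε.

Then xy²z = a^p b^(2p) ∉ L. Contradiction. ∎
The proof is INCORRECT.

Error: The decomposition violates |xy| ≤ p.
With x = a^p and y = b^p, we have |xy| = 2p > p.
The pumping lemma requires |xy| ≤ p, so y must be within the first p characters.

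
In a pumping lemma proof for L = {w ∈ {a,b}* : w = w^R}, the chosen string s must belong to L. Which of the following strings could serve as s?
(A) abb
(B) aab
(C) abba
(C) abba

The pumping lemma is applied to a string s that lies in L, so first check membership of each option:
- (A) abb reversed is bba ≠ abb, so it is not a palindrome and is not in L ✗
- (B) aab reversed is baa ≠ aab, so it is not a palindrome and is not in L ✗
- (C) abba reversed is abba, the same string, so it is a palindrome and is in L ✓

Only (C) abba is in L, so it is the only candidate that could play the role of s.
(In a complete proof one picks s in terms of the pumping length p so that |s| ≥ p is guaranteed; a fixed string like abba illustrates the shape of such an s.)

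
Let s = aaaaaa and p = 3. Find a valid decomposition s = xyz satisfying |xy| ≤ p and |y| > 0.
x = 'aa', y = 'a', z = 'aaa'

For s = aaaaaa and p = 3, one valid decomposition is:
- x = 'aa' (length 2)
- y = 'a' (length 1)
- z = 'aaa' (length 3)

Verification:
- xyz = 'aa' + 'a' + 'aaa' = aaaaaa ✓
- |xy| = 3 ≤ 3 ✓
- |y| = 1 > 0 ✓

All pumping lemma constraints are satisfied.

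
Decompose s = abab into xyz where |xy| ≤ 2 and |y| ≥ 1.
x = 'a', y = 'b', z = 'ab'

For s = abab and p = 2, one valid decomposition is:
- x = 'a' (length 1)
- y = 'b' (length 1)
- z = 'ab' (length 2)

Verification:
- xyz = 'a' + 'b' + 'ab' = abab ✓
- |xy| = 2 ≤ 2 ✓
- |y| = 1 > 0 ✓

All pumping lemma constraints are satisfied.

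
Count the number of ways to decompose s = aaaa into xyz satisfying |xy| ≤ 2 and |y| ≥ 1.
3

For s = 'aaaa' with pumping length p = 2:

Constraints: |xy| ≤ 2, |y| > 0

Valid decompositions (|xy| ≤ p, |y| ≥ 1):
  • x='', y='a', z='aaa'
  • x='a', y='a', z='aa'
  • x='', y='aa', z='aa'

Total count: 3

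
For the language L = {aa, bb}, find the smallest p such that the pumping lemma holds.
p = 3

For a finite language L, the pumping lemma holds vacuously if p > max|s| for s ∈ L.

The longest string in L = {aa, bb} has length 2.
If p = 3, then no string s ∈ L has |s| ≥ p, so the condition is vacuously true.

The minimum pumping length is p = 3.

Why no smaller p works: for any p ≤ 2, the longest string s ∈ L has |s| = 2 ≥ p, so it would
have to be pumpable; but pumping up (i = 2, 3, ...) produces ever longer strings, which cannot all lie in the
finite language L. So the pumping property fails for every p ≤ 2.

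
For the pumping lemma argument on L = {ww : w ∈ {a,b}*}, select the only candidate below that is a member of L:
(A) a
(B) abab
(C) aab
(B) abab

The pumping lemma is applied to a string s that lies in L, so first check membership of each option:
- (A) a has odd length 1, so it cannot be written as ww and is not in L ✗
- (B) abab splits into halves ab · ab, which are equal, so it is in L (w = ab) ✓
- (C) aab has odd length 3, so it cannot be written as ww and is not in L ✗

Only (B) abab is in L, so it is the only candidate that could play the role of s.
(In a complete proof one picks s in terms of the pumping length p so that |s| ≥ p is guaranteed; a fixed string like abab illustrates the shape of such an s.)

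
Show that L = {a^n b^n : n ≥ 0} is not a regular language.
Assume for contradiction that L is regular, and let p ≥ 1 be the pumping length given by the pumping lemma.
Choose s = a^p b^p. Then s ∈ L and |s| = 2p ≥ p.
By the pumping lemma, s = xyz for some x, y, z with |xy| ≤ p, |y| ≥ 1, and xy^i z ∈ L for every i ≥ 0.
Since |xy| ≤ p and the first p symbols of s are all a's, we must have y = a^k for some k with 1 ≤ k ≤ p.

Take i = 0: xy⁰z = a^(p − k) b^p.
This string has p − k a's but p b's, and p − k < p because k ≥ 1. So xy⁰z ∉ L.

This contradicts the pumping lemma, which requires xy^i z ∈ L for all i ≥ 0.
Hence L = {a^n b^n : n ≥ 0} is not regular. ∎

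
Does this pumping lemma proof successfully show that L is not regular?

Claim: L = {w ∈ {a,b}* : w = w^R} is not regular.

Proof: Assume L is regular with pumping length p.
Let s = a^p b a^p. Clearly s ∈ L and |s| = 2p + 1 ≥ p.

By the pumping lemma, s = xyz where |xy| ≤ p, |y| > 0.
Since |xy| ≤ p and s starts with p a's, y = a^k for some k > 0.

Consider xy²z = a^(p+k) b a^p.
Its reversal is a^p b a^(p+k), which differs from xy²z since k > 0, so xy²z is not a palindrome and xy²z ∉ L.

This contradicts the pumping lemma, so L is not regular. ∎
The proof is correct.

This proof is valid because:
1. s = a^p b a^p is in L and is chosen in terms of p, so |s| ≥ p holds for every p
2. The decomposition analysis is correct: |xy| ≤ p forces y to lie inside the leading a's
3. The contradiction is valid: a^(p+k) b a^p has more a's before the b than after it, so it is not a palindrome
4. The conclusion follows logically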